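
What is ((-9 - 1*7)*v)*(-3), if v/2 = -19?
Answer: -1824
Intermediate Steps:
v = -38 (v = 2*(-19) = -38)
((-9 - 1*7)*v)*(-3) = ((-9 - 1*7)*(-38))*(-3) = ((-9 - 7)*(-38))*(-3) = -16*(-38)*(-3) = 608*(-3) = -1824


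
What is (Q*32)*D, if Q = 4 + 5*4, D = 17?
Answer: 13056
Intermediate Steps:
Q = 24 (Q = 4 + 20 = 24)
(Q*32)*D = (24*32)*17 = 768*17 = 13056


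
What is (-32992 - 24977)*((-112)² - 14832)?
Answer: 132633072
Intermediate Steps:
(-32992 - 24977)*((-112)² - 14832) = -57969*(12544 - 14832) = -57969*(-2288) = 132633072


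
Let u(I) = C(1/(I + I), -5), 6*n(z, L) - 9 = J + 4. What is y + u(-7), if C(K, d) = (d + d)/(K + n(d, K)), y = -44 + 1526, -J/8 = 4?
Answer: 50493/34 ≈ 1485.1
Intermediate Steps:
J = -32 (J = -8*4 = -32)
n(z, L) = -19/6 (n(z, L) = 3/2 + (-32 + 4)/6 = 3/2 + (1/6)*(-28) = 3/2 - 14/3 = -19/6)
y = 1482
C(K, d) = 2*d/(-19/6 + K) (C(K, d) = (d + d)/(K - 19/6) = (2*d)/(-19/6 + K) = 2*d/(-19/6 + K))
u(I) = -60/(-19 + 3/I) (u(I) = 12*(-5)/(-19 + 6/(I + I)) = 12*(-5)/(-19 + 6/((2*I))) = 12*(-5)/(-19 + 6*(1/(2*I))) = 12*(-5)/(-19 + 3/I) = -60/(-19 + 3/I))
y + u(-7) = 1482 + 60*(-7)/(-3 + 19*(-7)) = 1482 + 60*(-7)/(-3 - 133) = 1482 + 60*(-7)/(-136) = 1482 + 60*(-7)*(-1/136) = 1482 + 105/34 = 50493/34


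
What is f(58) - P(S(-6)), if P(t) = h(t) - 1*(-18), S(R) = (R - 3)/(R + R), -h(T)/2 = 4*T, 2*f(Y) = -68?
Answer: -46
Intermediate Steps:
f(Y) = -34 (f(Y) = (1/2)*(-68) = -34)
h(T) = -8*T
S(R) = (-3 + R)/(2*R) (S(R) = (-3 + R)/((2*R)) = (-3 + R)*(1/(2*R)) = (-3 + R)/(2*R))
P(t) = 18 - 8*t (P(t) = -8*t - 1*(-18) = -8*t + 18 = 18 - 8*t)
f(58) - P(S(-6)) = -34 - (18 - 4*(-3 - 6)/(-6)) = -34 - (18 - 4*(-1)*(-9)/6) = -34 - (18 - 8*3/4) = -34 - (18 - 6) = -34 - 1*12 = -34 - 12 = -46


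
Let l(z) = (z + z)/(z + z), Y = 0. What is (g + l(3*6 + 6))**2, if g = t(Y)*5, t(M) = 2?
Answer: 121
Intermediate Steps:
l(z) = 1 (l(z) = (2*z)/((2*z)) = (2*z)*(1/(2*z)) = 1)
g = 10 (g = 2*5 = 10)
(g + l(3*6 + 6))**2 = (10 + 1)**2 = 11**2 = 121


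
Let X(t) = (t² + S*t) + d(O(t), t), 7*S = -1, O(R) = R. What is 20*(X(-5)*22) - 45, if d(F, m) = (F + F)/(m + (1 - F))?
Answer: 48085/7 ≈ 6869.3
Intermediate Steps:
S = -⅐ (S = (⅐)*(-1) = -⅐ ≈ -0.14286)
d(F, m) = 2*F/(1 + m - F) (d(F, m) = (2*F)/(1 + m - F) = 2*F/(1 + m - F))
X(t) = t² + 13*t/7 (X(t) = (t² - t/7) + 2*t/(1 + t - t) = (t² - t/7) + 2*t/1 = (t² - t/7) + 2*t*1 = (t² - t/7) + 2*t = t² + 13*t/7)
20*(X(-5)*22) - 45 = 20*(((⅐)*(-5)*(13 + 7*(-5)))*22) - 45 = 20*(((⅐)*(-5)*(13 - 35))*22) - 45 = 20*(((⅐)*(-5)*(-22))*22) - 45 = 20*((110/7)*22) - 45 = 20*(2420/7) - 45 = 48400/7 - 45 = 48085/7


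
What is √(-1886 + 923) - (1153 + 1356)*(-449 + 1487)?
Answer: -2604342 + 3*I*√107 ≈ -2.6043e+6 + 31.032*I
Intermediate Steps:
√(-1886 + 923) - (1153 + 1356)*(-449 + 1487) = √(-963) - 2509*1038 = 3*I*√107 - 1*2604342 = 3*I*√107 - 2604342 = -2604342 + 3*I*√107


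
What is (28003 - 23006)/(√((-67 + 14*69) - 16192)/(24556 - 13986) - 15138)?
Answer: -8451383806391400/25602771275010893 - 52818290*I*√15293/25602771275010893 ≈ -0.3301 - 2.5512e-7*I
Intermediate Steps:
(28003 - 23006)/(√((-67 + 14*69) - 16192)/(24556 - 13986) - 15138) = 4997/(√((-67 + 966) - 16192)/10570 - 15138) = 4997/(√(899 - 16192)*(1/10570) - 15138) = 4997/(√(-15293)*(1/10570) - 15138) = 4997/((I*√15293)*(1/10570) - 15138) = 4997/(I*√15293/10570 - 15138) = 4997/(-15138 + I*√15293/10570)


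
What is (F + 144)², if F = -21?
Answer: 15129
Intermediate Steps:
(F + 144)² = (-21 + 144)² = 123² = 15129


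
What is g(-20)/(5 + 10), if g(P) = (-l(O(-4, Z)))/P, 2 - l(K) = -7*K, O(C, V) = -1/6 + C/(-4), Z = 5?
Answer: 47/1800 ≈ 0.026111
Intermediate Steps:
O(C, V) = -⅙ - C/4 (O(C, V) = -1*⅙ + C*(-¼) = -⅙ - C/4)
l(K) = 2 + 7*K (l(K) = 2 - (-7)*K = 2 + 7*K)
g(P) = -47/(6*P) (g(P) = (-(2 + 7*(-⅙ - ¼*(-4))))/P = (-(2 + 7*(-⅙ + 1)))/P = (-(2 + 7*(⅚)))/P = (-(2 + 35/6))/P = (-1*47/6)/P = -47/(6*P))
g(-20)/(5 + 10) = (-47/6/(-20))/(5 + 10) = -47/6*(-1/20)/15 = (47/120)*(1/15) = 47/1800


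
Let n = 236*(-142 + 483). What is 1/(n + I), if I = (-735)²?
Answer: 1/620701 ≈ 1.6111e-6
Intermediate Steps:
n = 80476 (n = 236*341 = 80476)
I = 540225
1/(n + I) = 1/(80476 + 540225) = 1/620701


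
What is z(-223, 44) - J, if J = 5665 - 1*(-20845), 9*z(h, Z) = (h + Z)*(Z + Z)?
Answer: -254342/9 ≈ -28260.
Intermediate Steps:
z(h, Z) = 2*Z*(Z + h)/9 (z(h, Z) = ((h + Z)*(Z + Z))/9 = ((Z + h)*(2*Z))/9 = (2*Z*(Z + h))/9 = 2*Z*(Z + h)/9)
J = 26510 (J = 5665 + 20845 = 26510)
z(-223, 44) - J = (2/9)*44*(44 - 223) - 1*26510 = (2/9)*44*(-179) - 26510 = -15752/9 - 26510 = -254342/9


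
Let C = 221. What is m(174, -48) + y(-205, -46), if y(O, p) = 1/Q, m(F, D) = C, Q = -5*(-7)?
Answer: 7736/35 ≈ 221.03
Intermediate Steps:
Q = 35
m(F, D) = 221
y(O, p) = 1/35
m(174, -48) + y(-205, -46) = 221 + 1/35 = 7736/35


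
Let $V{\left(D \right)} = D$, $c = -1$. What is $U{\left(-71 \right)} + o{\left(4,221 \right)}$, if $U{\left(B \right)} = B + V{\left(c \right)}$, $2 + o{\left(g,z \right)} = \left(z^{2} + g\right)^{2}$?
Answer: $2385833951$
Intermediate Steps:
$o{\left(g,z \right)} = -2 + \left(g + z^{2}\right)^{2}$ ($o{\left(g,z \right)} = -2 + \left(z^{2} + g\right)^{2} = -2 + \left(g + z^{2}\right)^{2}$)
$U{\left(B \right)} = -1 + B$ ($U{\left(B \right)} = B - 1 = -1 + B$)
$U{\left(-71 \right)} + o{\left(4,221 \right)} = \left(-1 - 71\right) - \left(2 - \left(4 + 221^{2}\right)^{2}\right) = -72 - \left(2 - \left(4 + 48841\right)^{2}\right) = -72 - \left(2 - 48845^{2}\right) = -72 + \left(-2 + 2385834025\right) = -72 + 2385834023 = 2385833951$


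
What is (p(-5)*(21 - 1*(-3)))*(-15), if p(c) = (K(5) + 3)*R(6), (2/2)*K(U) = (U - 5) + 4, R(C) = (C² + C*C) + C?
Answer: -196560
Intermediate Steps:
R(C) = C + 2*C² (R(C) = (C² + C²) + C = 2*C² + C = C + 2*C²)
K(U) = -1 + U (K(U) = (U - 5) + 4 = (-5 + U) + 4 = -1 + U)
p(c) = 546 (p(c) = ((-1 + 5) + 3)*(6*(1 + 2*6)) = (4 + 3)*(6*(1 + 12)) = 7*(6*13) = 7*78 = 546)
(p(-5)*(21 - 1*(-3)))*(-15) = (546*(21 - 1*(-3)))*(-15) = (546*(21 + 3))*(-15) = (546*24)*(-15) = 13104*(-15) = -196560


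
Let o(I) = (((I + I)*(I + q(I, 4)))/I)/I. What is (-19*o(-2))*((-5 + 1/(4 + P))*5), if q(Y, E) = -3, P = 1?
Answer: 2280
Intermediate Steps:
o(I) = (-6 + 2*I)/I (o(I) = (((I + I)*(I - 3))/I)/I = (((2*I)*(-3 + I))/I)/I = ((2*I*(-3 + I))/I)/I = (-6 + 2*I)/I)
(-19*o(-2))*((-5 + 1/(4 + P))*5) = (-19*(2 - 6/(-2)))*((-5 + 1/(4 + 1))*5) = (-19*(2 - 6*(-1/2)))*((-5 + 1/5)*5) = (-19*(2 + 3))*((-5 + 1/5)*5) = (-19*5)*(-24/5*5) = -95*(-24) = 2280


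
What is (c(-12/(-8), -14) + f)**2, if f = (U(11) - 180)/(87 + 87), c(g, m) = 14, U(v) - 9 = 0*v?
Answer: 570025/3364 ≈ 169.45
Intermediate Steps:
U(v) = 9 (U(v) = 9 + 0*v = 9 + 0 = 9)
f = -57/58 (f = (9 - 180)/(87 + 87) = -171/174 = -171*1/174 = -57/58 ≈ -0.98276)
(c(-12/(-8), -14) + f)**2 = (14 - 57/58)**2 = (755/58)**2 = 570025/3364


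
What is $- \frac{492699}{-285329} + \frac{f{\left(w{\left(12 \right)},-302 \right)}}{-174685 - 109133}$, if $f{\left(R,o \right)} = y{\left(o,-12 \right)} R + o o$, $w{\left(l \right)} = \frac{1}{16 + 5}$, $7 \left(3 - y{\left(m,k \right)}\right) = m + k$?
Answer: $\frac{16730518118687}{11904281399934} \approx 1.4054$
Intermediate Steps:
$y{\left(m,k \right)} = 3 - \frac{k}{7} - \frac{m}{7}$ ($y{\left(m,k \right)} = 3 - \frac{m + k}{7} = 3 - \frac{k + m}{7} = 3 - \left(\frac{k}{7} + \frac{m}{7}\right) = 3 - \frac{k}{7} - \frac{m}{7}$)
$w{\left(l \right)} = \frac{1}{21}$
$f{\left(R,o \right)} = o^{2} + R \left(\frac{33}{7} - \frac{o}{7}\right)$ ($f{\left(R,o \right)} = \left(3 - - \frac{12}{7} - \frac{o}{7}\right) R + o o = \left(3 + \frac{12}{7} - \frac{o}{7}\right) R + o^{2} = \left(\frac{33}{7} - \frac{o}{7}\right) R + o^{2} = R \left(\frac{33}{7} - \frac{o}{7}\right) + o^{2} = o^{2} + R \left(\frac{33}{7} - \frac{o}{7}\right)$)
$- \frac{492699}{-285329} + \frac{f{\left(w{\left(12 \right)},-302 \right)}}{-174685 - 109133} = - \frac{492699}{-285329} + \frac{\left(-302\right)^{2} - \frac{-33 - 302}{147}}{-174685 - 109133} = \left(-492699\right) \left(- \frac{1}{285329}\right) + \frac{91204 - \frac{1}{147} \left(-335\right)}{-174685 - 109133} = \frac{492699}{285329} + \frac{91204 + \frac{335}{147}}{-283818} = \frac{492699}{285329} + \frac{13407323}{147} \left(- \frac{1}{283818}\right) = \frac{492699}{285329} - \frac{13407323}{41721246} = \frac{16730518118687}{11904281399934}$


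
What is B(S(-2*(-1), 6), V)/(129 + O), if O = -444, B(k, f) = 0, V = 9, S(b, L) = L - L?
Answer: 0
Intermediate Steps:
S(b, L) = 0
B(S(-2*(-1), 6), V)/(129 + O) = 0/(129 - 444) = 0/(-315) = 0*(-1/315) = 0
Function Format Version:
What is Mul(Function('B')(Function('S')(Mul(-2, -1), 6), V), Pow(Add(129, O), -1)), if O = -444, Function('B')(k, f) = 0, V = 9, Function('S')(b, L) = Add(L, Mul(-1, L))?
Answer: 0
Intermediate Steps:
Function('S')(b, L) = 0
Mul(Function('B')(Function('S')(Mul(-2, -1), 6), V), Pow(Add(129, O), -1)) = Mul(0, Pow(Add(129, -444), -1)) = Mul(0, Pow(-315, -1)) = Mul(0, Rational(-1, 315)) = 0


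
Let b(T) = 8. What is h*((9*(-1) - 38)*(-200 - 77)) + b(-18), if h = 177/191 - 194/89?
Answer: -277181727/16999 ≈ -16306.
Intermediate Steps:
h = -21301/16999 (h = 177*(1/191) - 194*1/89 = 177/191 - 194/89 = -21301/16999 ≈ -1.2531)
h*((9*(-1) - 38)*(-200 - 77)) + b(-18) = -21301*(9*(-1) - 38)*(-200 - 77)/16999 + 8 = -21301*(-9 - 38)*(-277)/16999 + 8 = -(-1001147)*(-277)/16999 + 8 = -21301/16999*13019 + 8 = -277317719/16999 + 8 = -277181727/16999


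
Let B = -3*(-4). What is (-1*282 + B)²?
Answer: 72900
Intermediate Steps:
B = 12
(-1*282 + B)² = (-1*282 + 12)² = (-282 + 12)² = (-270)² = 72900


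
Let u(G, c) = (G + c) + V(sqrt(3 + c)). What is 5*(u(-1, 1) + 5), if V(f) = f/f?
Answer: 30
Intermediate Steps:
V(f) = 1
u(G, c) = 1 + G + c (u(G, c) = (G + c) + 1 = 1 + G + c)
5*(u(-1, 1) + 5) = 5*((1 - 1 + 1) + 5) = 5*(1 + 5) = 5*6 = 30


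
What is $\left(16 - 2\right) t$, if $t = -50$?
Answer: $-700$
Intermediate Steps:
$\left(16 - 2\right) t = \left(16 - 2\right) \left(-50\right) = 14 \left(-50\right) = -700$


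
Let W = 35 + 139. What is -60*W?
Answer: -10440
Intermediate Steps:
W = 174
-60*W = -60*174 = -10440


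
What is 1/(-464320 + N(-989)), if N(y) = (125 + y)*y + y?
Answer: 1/389187 ≈ 2.5695e-6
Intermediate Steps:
N(y) = y + y*(125 + y) (N(y) = y*(125 + y) + y = y + y*(125 + y))
1/(-464320 + N(-989)) = 1/(-464320 - 989*(126 - 989)) = 1/(-464320 - 989*(-863)) = 1/(-464320 + 853507) = 1/389187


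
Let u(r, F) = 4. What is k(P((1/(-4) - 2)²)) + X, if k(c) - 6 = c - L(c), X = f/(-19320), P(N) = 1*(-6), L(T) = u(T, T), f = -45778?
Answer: -15751/9660 ≈ -1.6305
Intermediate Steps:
L(T) = 4
P(N) = -6
X = 22889/9660 (X = -45778/(-19320) = -45778*(-1/19320) = 22889/9660 ≈ 2.3695)
k(c) = 2 + c (k(c) = 6 + (c - 1*4) = 6 + (c - 4) = 6 + (-4 + c) = 2 + c)
k(P((1/(-4) - 2)²)) + X = (2 - 6) + 22889/9660 = -4 + 22889/9660 = -15751/9660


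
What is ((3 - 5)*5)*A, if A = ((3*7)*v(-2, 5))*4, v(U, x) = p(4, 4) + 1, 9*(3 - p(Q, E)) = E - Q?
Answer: -3360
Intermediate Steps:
p(Q, E) = 3 - E/9 + Q/9 (p(Q, E) = 3 - (E - Q)/9 = 3 + (-E/9 + Q/9) = 3 - E/9 + Q/9)
v(U, x) = 4 (v(U, x) = (3 - ⅑*4 + (⅑)*4) + 1 = (3 - 4/9 + 4/9) + 1 = 3 + 1 = 4)
A = 336 (A = ((3*7)*4)*4 = (21*4)*4 = 84*4 = 336)
((3 - 5)*5)*A = ((3 - 5)*5)*336 = -2*5*336 = -10*336 = -3360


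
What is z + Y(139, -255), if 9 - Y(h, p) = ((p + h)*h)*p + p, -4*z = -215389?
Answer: -16230035/4 ≈ -4.0575e+6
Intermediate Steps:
z = 215389/4 (z = -¼*(-215389) = 215389/4 ≈ 53847.)
Y(h, p) = 9 - p - h*p*(h + p) (Y(h, p) = 9 - (((p + h)*h)*p + p) = 9 - (((h + p)*h)*p + p) = 9 - ((h*(h + p))*p + p) = 9 - (h*p*(h + p) + p) = 9 - (p + h*p*(h + p)) = 9 + (-p - h*p*(h + p)) = 9 - p - h*p*(h + p))
z + Y(139, -255) = 215389/4 + (9 - 1*(-255) - 1*139*(-255)² - 1*(-255)*139²) = 215389/4 + (9 + 255 - 1*139*65025 - 1*(-255)*19321) = 215389/4 + (9 + 255 - 9038475 + 4926855) = 215389/4 - 4111356 = -16230035/4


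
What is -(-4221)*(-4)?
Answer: -16884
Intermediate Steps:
-(-4221)*(-4) = -469*36 = -16884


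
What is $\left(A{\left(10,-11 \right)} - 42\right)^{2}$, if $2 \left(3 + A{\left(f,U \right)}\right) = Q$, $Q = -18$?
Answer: $2916$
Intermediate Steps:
$A{\left(f,U \right)} = -12$ ($A{\left(f,U \right)} = -3 + \frac{1}{2} \left(-18\right) = -3 - 9 = -12$)
$\left(A{\left(10,-11 \right)} - 42\right)^{2} = \left(-12 - 42\right)^{2} = \left(-54\right)^{2} = 2916$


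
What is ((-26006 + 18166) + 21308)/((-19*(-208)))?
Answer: 259/76 ≈ 3.4079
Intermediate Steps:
((-26006 + 18166) + 21308)/((-19*(-208))) = (-7840 + 21308)/3952 = 13468*(1/3952) = 259/76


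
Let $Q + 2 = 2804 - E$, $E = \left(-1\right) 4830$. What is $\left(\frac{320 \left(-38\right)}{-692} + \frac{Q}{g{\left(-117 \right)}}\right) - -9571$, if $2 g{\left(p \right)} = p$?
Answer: $\frac{21271291}{2249} \approx 9458.1$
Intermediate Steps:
$E = -4830$
$Q = 7632$ ($Q = -2 + \left(2804 - -4830\right) = -2 + \left(2804 + 4830\right) = -2 + 7634 = 7632$)
$g{\left(p \right)} = \frac{p}{2}$
$\left(\frac{320 \left(-38\right)}{-692} + \frac{Q}{g{\left(-117 \right)}}\right) - -9571 = \left(\frac{320 \left(-38\right)}{-692} + \frac{7632}{\frac{1}{2} \left(-117\right)}\right) - -9571 = \left(\left(-12160\right) \left(- \frac{1}{692}\right) + \frac{7632}{- \frac{117}{2}}\right) + 9571 = \left(\frac{3040}{173} + 7632 \left(- \frac{2}{117}\right)\right) + 9571 = \left(\frac{3040}{173} - \frac{1696}{13}\right) + 9571 = - \frac{253888}{2249} + 9571 = \frac{21271291}{2249}$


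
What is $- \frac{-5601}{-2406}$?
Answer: $- \frac{1867}{802} \approx -2.3279$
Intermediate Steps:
$- \frac{-5601}{-2406} = - \frac{\left(-5601\right) \left(-1\right)}{2406} = \left(-1\right) \frac{1867}{802} = - \frac{1867}{802}$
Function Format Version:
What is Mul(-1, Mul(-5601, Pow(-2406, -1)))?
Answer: Rational(-1867, 802) ≈ -2.3279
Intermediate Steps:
Mul(-1, Mul(-5601, Pow(-2406, -1))) = Mul(-1, Mul(-5601, Rational(-1, 2406))) = Mul(-1, Rational(1867, 802)) = Rational(-1867, 802)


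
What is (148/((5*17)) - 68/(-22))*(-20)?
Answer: -18072/187 ≈ -96.642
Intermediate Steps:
(148/((5*17)) - 68/(-22))*(-20) = (148/85 - 68*(-1/22))*(-20) = (148*(1/85) + 34/11)*(-20) = (148/85 + 34/11)*(-20) = (4518/935)*(-20) = -18072/187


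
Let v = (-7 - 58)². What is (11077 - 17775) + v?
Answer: -2473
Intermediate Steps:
v = 4225 (v = (-65)² = 4225)
(11077 - 17775) + v = (11077 - 17775) + 4225 = -6698 + 4225 = -2473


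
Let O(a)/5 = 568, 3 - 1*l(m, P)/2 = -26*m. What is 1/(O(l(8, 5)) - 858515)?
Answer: -1/855675 ≈ -1.1687e-6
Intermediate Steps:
l(m, P) = 6 + 52*m (l(m, P) = 6 - (-52)*m = 6 + 52*m)
O(a) = 2840 (O(a) = 5*568 = 2840)
1/(O(l(8, 5)) - 858515) = 1/(2840 - 858515) = 1/(-855675) = -1/855675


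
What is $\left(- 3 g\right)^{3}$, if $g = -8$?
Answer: $13824$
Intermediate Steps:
$\left(- 3 g\right)^{3} = \left(\left(-3\right) \left(-8\right)\right)^{3} = 24^{3} = 13824$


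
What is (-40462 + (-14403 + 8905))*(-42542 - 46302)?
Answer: 4083270240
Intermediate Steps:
(-40462 + (-14403 + 8905))*(-42542 - 46302) = (-40462 - 5498)*(-88844) = -45960*(-88844) = 4083270240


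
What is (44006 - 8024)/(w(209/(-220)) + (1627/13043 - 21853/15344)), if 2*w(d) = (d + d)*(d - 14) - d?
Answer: 15002379457800/5577854971 ≈ 2689.6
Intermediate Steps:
w(d) = -d/2 + d*(-14 + d) (w(d) = ((d + d)*(d - 14) - d)/2 = ((2*d)*(-14 + d) - d)/2 = (2*d*(-14 + d) - d)/2 = (-d + 2*d*(-14 + d))/2 = -d/2 + d*(-14 + d))
(44006 - 8024)/(w(209/(-220)) + (1627/13043 - 21853/15344)) = (44006 - 8024)/((209/(-220))*(-29 + 2*(209/(-220)))/2 + (1627/13043 - 21853/15344)) = 35982/((209*(-1/220))*(-29 + 2*(209*(-1/220)))/2 + (1627*(1/13043) - 21853*1/15344)) = 35982/((½)*(-19/20)*(-29 + 2*(-19/20)) + (1627/13043 - 21853/15344)) = 35982/((½)*(-19/20)*(-29 - 19/10) - 260063991/200131792) = 35982/((½)*(-19/20)*(-309/10) - 260063991/200131792) = 35982/(5871/400 - 260063991/200131792) = 35982/(16733564913/1250823700) = 35982*(1250823700/16733564913) = 15002379457800/5577854971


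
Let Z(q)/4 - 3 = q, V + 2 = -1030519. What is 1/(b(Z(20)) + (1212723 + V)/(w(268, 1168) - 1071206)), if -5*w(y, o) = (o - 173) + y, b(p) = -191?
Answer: -5357293/1024153973 ≈ -0.0052309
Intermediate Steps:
V = -1030521 (V = -2 - 1030519 = -1030521)
Z(q) = 12 + 4*q
w(y, o) = 173/5 - o/5 - y/5 (w(y, o) = -((o - 173) + y)/5 = -((-173 + o) + y)/5 = -(-173 + o + y)/5 = 173/5 - o/5 - y/5)
1/(b(Z(20)) + (1212723 + V)/(w(268, 1168) - 1071206)) = 1/(-191 + (1212723 - 1030521)/((173/5 - ⅕*1168 - ⅕*268) - 1071206)) = 1/(-191 + 182202/((173/5 - 1168/5 - 268/5) - 1071206)) = 1/(-191 + 182202/(-1263/5 - 1071206)) = 1/(-191 + 182202/(-5357293/5)) = 1/(-191 + 182202*(-5/5357293)) = 1/(-191 - 911010/5357293) = 1/(-1024153973/5357293) = -5357293/1024153973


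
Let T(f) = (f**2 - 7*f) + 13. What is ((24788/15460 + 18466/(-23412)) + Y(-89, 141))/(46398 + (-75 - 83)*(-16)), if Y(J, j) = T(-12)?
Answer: 10940585827/2213592776940 ≈ 0.0049425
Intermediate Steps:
T(f) = 13 + f**2 - 7*f
Y(J, j) = 241 (Y(J, j) = 13 + (-12)**2 - 7*(-12) = 13 + 144 + 84 = 241)
((24788/15460 + 18466/(-23412)) + Y(-89, 141))/(46398 + (-75 - 83)*(-16)) = ((24788/15460 + 18466/(-23412)) + 241)/(46398 + (-75 - 83)*(-16)) = ((24788*(1/15460) + 18466*(-1/23412)) + 241)/(46398 - 158*(-16)) = ((6197/3865 - 9233/11706) + 241)/(46398 + 2528) = (36856537/45243690 + 241)/48926 = (10940585827/45243690)*(1/48926) = 10940585827/2213592776940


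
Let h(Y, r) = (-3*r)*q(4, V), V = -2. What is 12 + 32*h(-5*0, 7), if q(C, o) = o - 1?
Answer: 2028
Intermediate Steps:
q(C, o) = -1 + o
h(Y, r) = 9*r (h(Y, r) = (-3*r)*(-1 - 2) = -3*r*(-3) = 9*r)
12 + 32*h(-5*0, 7) = 12 + 32*(9*7) = 12 + 32*63 = 12 + 2016 = 2028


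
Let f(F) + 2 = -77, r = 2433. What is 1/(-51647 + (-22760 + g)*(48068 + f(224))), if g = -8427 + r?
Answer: -1/1379927353 ≈ -7.2468e-10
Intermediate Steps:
f(F) = -79 (f(F) = -2 - 77 = -79)
g = -5994 (g = -8427 + 2433 = -5994)
1/(-51647 + (-22760 + g)*(48068 + f(224))) = 1/(-51647 + (-22760 - 5994)*(48068 - 79)) = 1/(-51647 - 28754*47989) = 1/(-51647 - 1379875706) = 1/(-1379927353) = -1/1379927353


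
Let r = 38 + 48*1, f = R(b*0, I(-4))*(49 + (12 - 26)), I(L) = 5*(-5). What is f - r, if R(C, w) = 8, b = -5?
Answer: 194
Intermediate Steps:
I(L) = -25
f = 280 (f = 8*(49 + (12 - 26)) = 8*(49 - 14) = 8*35 = 280)
r = 86 (r = 38 + 48 = 86)
f - r = 280 - 1*86 = 280 - 86 = 194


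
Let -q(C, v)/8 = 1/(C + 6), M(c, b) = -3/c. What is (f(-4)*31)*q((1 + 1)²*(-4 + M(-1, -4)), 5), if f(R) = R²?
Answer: -1984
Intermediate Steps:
q(C, v) = -8/(6 + C) (q(C, v) = -8/(C + 6) = -8/(6 + C))
(f(-4)*31)*q((1 + 1)²*(-4 + M(-1, -4)), 5) = ((-4)²*31)*(-8/(6 + (1 + 1)²*(-4 - 3/(-1)))) = (16*31)*(-8/(6 + 2²*(-4 - 3*(-1)))) = 496*(-8/(6 + 4*(-4 + 3))) = 496*(-8/(6 + 4*(-1))) = 496*(-8/(6 - 4)) = 496*(-8/2) = 496*(-8*½) = 496*(-4) = -1984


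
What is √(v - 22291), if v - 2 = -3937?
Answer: 3*I*√2914 ≈ 161.94*I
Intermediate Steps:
v = -3935 (v = 2 - 3937 = -3935)
√(v - 22291) = √(-3935 - 22291) = √(-26226) = 3*I*√2914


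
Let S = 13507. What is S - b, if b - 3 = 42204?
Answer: -28700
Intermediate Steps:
b = 42207 (b = 3 + 42204 = 42207)
S - b = 13507 - 1*42207 = 13507 - 42207 = -28700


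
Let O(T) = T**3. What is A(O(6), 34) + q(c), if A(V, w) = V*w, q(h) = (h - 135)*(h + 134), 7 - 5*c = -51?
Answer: -265576/25 ≈ -10623.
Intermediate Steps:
c = 58/5 (c = 7/5 - 1/5*(-51) = 7/5 + 51/5 = 58/5 ≈ 11.600)
q(h) = (-135 + h)*(134 + h)
A(O(6), 34) + q(c) = 6**3*34 + (-18090 + (58/5)**2 - 1*58/5) = 216*34 + (-18090 + 3364/25 - 58/5) = 7344 - 449176/25 = -265576/25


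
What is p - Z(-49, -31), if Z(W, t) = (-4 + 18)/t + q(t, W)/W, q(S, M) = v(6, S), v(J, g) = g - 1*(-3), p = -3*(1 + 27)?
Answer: -18254/217 ≈ -84.120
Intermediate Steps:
p = -84 (p = -3*28 = -84)
v(J, g) = 3 + g (v(J, g) = g + 3 = 3 + g)
q(S, M) = 3 + S
Z(W, t) = 14/t + (3 + t)/W (Z(W, t) = (-4 + 18)/t + (3 + t)/W = 14/t + (3 + t)/W)
p - Z(-49, -31) = -84 - (3/(-49) + 14/(-31) - 31/(-49)) = -84 - (3*(-1/49) + 14*(-1/31) - 31*(-1/49)) = -84 - (-3/49 - 14/31 + 31/49) = -84 - 1*26/217 = -84 - 26/217 = -18254/217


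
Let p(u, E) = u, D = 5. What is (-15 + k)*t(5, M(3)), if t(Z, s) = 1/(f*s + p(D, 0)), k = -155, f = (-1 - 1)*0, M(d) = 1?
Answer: -34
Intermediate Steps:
f = 0 (f = -2*0 = 0)
t(Z, s) = 1/5 (t(Z, s) = 1/(0*s + 5) = 1/(0 + 5) = 1/5)
(-15 + k)*t(5, M(3)) = (-15 - 155)*(1/5) = -170*1/5 = -34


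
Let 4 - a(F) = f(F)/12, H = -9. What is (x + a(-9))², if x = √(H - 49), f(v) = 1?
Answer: -6143/144 + 47*I*√58/6 ≈ -42.66 + 59.657*I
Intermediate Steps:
a(F) = 47/12 (a(F) = 4 - 1/12 = 47/12)
x = I*√58 (x = √(-9 - 49) = √(-58) = I*√58 ≈ 7.6158*I)
(x + a(-9))² = (I*√58 + 47/12)² = (47/12 + I*√58)²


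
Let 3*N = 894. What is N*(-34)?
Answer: -10132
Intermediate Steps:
N = 298 (N = (⅓)*894 = 298)
N*(-34) = 298*(-34) = -10132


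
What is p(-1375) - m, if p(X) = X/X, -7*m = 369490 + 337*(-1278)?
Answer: -61189/7 ≈ -8741.3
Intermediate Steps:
m = 61196/7 (m = -(369490 + 337*(-1278))/7 = -(369490 - 430686)/7 = -1/7*(-61196) = 61196/7 ≈ 8742.3)
p(X) = 1
p(-1375) - m = 1 - 1*61196/7 = 1 - 61196/7 = -61189/7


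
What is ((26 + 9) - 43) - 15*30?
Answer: -458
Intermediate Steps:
((26 + 9) - 43) - 15*30 = (35 - 43) - 450 = -8 - 450 = -458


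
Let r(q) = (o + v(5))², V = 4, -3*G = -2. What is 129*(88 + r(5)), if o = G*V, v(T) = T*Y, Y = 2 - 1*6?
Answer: 150328/3 ≈ 50109.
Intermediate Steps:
G = ⅔ (G = -⅓*(-2) = ⅔ ≈ 0.66667)
Y = -4 (Y = 2 - 6 = -4)
v(T) = -4*T (v(T) = T*(-4) = -4*T)
o = 8/3 (o = (⅔)*4 = 8/3 ≈ 2.6667)
r(q) = 2704/9 (r(q) = (8/3 - 4*5)² = (8/3 - 20)² = (-52/3)² = 2704/9)
129*(88 + r(5)) = 129*(88 + 2704/9) = 129*(3496/9) = 150328/3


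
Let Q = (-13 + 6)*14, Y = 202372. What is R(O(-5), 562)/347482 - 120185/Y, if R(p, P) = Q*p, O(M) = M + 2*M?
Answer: -20732318665/35160313652 ≈ -0.58965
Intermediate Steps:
O(M) = 3*M
Q = -98 (Q = -7*14 = -98)
R(p, P) = -98*p
R(O(-5), 562)/347482 - 120185/Y = -294*(-5)/347482 - 120185/202372 = -98*(-15)*(1/347482) - 120185*1/202372 = 1470*(1/347482) - 120185/202372 = 735/173741 - 120185/202372 = -20732318665/35160313652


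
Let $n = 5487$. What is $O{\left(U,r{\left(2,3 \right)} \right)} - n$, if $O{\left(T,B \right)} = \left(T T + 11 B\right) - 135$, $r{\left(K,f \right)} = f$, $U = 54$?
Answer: $-2673$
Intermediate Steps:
$O{\left(T,B \right)} = -135 + T^{2} + 11 B$ ($O{\left(T,B \right)} = \left(T^{2} + 11 B\right) - 135 = -135 + T^{2} + 11 B$)
$O{\left(U,r{\left(2,3 \right)} \right)} - n = \left(-135 + 54^{2} + 11 \cdot 3\right) - 5487 = \left(-135 + 2916 + 33\right) - 5487 = 2814 - 5487 = -2673$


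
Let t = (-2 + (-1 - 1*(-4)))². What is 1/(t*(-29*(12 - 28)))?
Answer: 1/464 ≈ 0.0021552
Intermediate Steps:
t = 1 (t = (-2 + (-1 + 4))² = (-2 + 3)² = 1² = 1)
1/(t*(-29*(12 - 28))) = 1/(1*(-29*(12 - 28))) = 1/(1*(-29*(-16))) = 1/(1*464) = 1/464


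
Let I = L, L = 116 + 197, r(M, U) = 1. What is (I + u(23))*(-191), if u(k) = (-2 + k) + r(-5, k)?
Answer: -63985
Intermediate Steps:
L = 313
I = 313
u(k) = -1 + k (u(k) = (-2 + k) + 1 = -1 + k)
(I + u(23))*(-191) = (313 + (-1 + 23))*(-191) = (313 + 22)*(-191) = 335*(-191) = -63985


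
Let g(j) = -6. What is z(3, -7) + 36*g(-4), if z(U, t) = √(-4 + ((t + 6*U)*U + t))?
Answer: -216 + √22 ≈ -211.31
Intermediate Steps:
z(U, t) = √(-4 + t + U*(t + 6*U)) (z(U, t) = √(-4 + (U*(t + 6*U) + t)) = √(-4 + (t + U*(t + 6*U))) = √(-4 + t + U*(t + 6*U)))
z(3, -7) + 36*g(-4) = √(-4 - 7 + 6*3² + 3*(-7)) + 36*(-6) = √(-4 - 7 + 6*9 - 21) - 216 = √(-4 - 7 + 54 - 21) - 216 = √22 - 216 = -216 + √22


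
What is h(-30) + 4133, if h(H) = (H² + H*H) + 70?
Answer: 6003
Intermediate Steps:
h(H) = 70 + 2*H² (h(H) = (H² + H²) + 70 = 2*H² + 70 = 70 + 2*H²)
h(-30) + 4133 = (70 + 2*(-30)²) + 4133 = (70 + 2*900) + 4133 = (70 + 1800) + 4133 = 1870 + 4133 = 6003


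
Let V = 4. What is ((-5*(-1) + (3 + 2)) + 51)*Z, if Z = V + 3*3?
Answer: 793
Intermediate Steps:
Z = 13 (Z = 4 + 3*3 = 4 + 9 = 13)
((-5*(-1) + (3 + 2)) + 51)*Z = ((-5*(-1) + (3 + 2)) + 51)*13 = ((5 + 5) + 51)*13 = (10 + 51)*13 = 61*13 = 793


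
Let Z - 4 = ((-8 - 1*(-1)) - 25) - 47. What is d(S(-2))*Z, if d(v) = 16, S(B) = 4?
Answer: -1200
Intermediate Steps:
Z = -75 (Z = 4 + (((-8 - 1*(-1)) - 25) - 47) = 4 + (((-8 + 1) - 25) - 47) = 4 + ((-7 - 25) - 47) = 4 + (-32 - 47) = 4 - 79 = -75)
d(S(-2))*Z = 16*(-75) = -1200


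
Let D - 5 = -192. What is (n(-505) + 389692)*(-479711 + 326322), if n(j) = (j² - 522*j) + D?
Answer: -139298686460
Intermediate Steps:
D = -187 (D = 5 - 192 = -187)
n(j) = -187 + j² - 522*j (n(j) = (j² - 522*j) - 187 = -187 + j² - 522*j)
(n(-505) + 389692)*(-479711 + 326322) = ((-187 + (-505)² - 522*(-505)) + 389692)*(-479711 + 326322) = ((-187 + 255025 + 263610) + 389692)*(-153389) = (518448 + 389692)*(-153389) = 908140*(-153389) = -139298686460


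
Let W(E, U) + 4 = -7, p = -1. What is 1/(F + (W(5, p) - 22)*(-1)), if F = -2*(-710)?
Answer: 1/1453 ≈ 0.00068823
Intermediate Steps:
W(E, U) = -11 (W(E, U) = -4 - 7 = -11)
F = 1420
1/(F + (W(5, p) - 22)*(-1)) = 1/(1420 + (-11 - 22)*(-1)) = 1/(1420 - 33*(-1)) = 1/(1420 + 33) = 1/1453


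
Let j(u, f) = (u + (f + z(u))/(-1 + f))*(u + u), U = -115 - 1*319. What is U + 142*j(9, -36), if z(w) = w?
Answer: 904102/37 ≈ 24435.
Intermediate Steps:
U = -434 (U = -115 - 319 = -434)
j(u, f) = 2*u*(u + (f + u)/(-1 + f)) (j(u, f) = (u + (f + u)/(-1 + f))*(u + u) = (u + (f + u)/(-1 + f))*(2*u) = 2*u*(u + (f + u)/(-1 + f)))
U + 142*j(9, -36) = -434 + 142*(2*(-36)*9*(1 + 9)/(-1 - 36)) = -434 + 142*(2*(-36)*9*10/(-37)) = -434 + 142*(2*(-36)*9*(-1/37)*10) = -434 + 142*(6480/37) = -434 + 920160/37 = 904102/37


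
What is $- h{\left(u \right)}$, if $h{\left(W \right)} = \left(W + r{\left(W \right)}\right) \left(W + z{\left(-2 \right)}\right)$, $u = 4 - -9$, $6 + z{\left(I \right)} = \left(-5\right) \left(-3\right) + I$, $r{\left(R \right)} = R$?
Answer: $-520$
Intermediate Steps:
$z{\left(I \right)} = 9 + I$ ($z{\left(I \right)} = -6 + \left(\left(-5\right) \left(-3\right) + I\right) = -6 + \left(15 + I\right) = 9 + I$)
$u = 13$ ($u = 4 + 9 = 13$)
$h{\left(W \right)} = 2 W \left(7 + W\right)$ ($h{\left(W \right)} = \left(W + W\right) \left(W + \left(9 - 2\right)\right) = 2 W \left(W + 7\right) = 2 W \left(7 + W\right)$)
$- h{\left(u \right)} = - 2 \cdot 13 \left(7 + 13\right) = - 2 \cdot 13 \cdot 20 = \left(-1\right) 520 = -520$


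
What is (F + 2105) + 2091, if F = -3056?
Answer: 1140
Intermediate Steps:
(F + 2105) + 2091 = (-3056 + 2105) + 2091 = -951 + 2091 = 1140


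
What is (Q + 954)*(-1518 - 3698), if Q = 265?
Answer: -6358304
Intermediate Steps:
(Q + 954)*(-1518 - 3698) = (265 + 954)*(-1518 - 3698) = 1219*(-5216) = -6358304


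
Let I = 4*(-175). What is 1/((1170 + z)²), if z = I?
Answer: 1/220900 ≈ 4.5269e-6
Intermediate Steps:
I = -700
z = -700
1/((1170 + z)²) = 1/((1170 - 700)²) = 1/(470²) = 1/220900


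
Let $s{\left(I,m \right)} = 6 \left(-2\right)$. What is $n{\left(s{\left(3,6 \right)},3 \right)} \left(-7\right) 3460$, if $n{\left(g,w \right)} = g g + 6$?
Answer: $-3633000$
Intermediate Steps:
$s{\left(I,m \right)} = -12$
$n{\left(g,w \right)} = 6 + g^{2}$ ($n{\left(g,w \right)} = g^{2} + 6 = 6 + g^{2}$)
$n{\left(s{\left(3,6 \right)},3 \right)} \left(-7\right) 3460 = \left(6 + \left(-12\right)^{2}\right) \left(-7\right) 3460 = \left(6 + 144\right) \left(-7\right) 3460 = 150 \left(-7\right) 3460 = \left(-1050\right) 3460 = -3633000$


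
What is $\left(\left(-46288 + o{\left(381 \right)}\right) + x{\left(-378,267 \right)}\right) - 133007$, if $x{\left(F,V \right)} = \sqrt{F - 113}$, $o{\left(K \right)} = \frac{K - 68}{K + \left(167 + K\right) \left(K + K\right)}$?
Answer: $- \frac{74937600002}{417957} + i \sqrt{491} \approx -1.793 \cdot 10^{5} + 22.159 i$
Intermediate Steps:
$o{\left(K \right)} = \frac{-68 + K}{K + 2 K \left(167 + K\right)}$ ($o{\left(K \right)} = \frac{-68 + K}{K + \left(167 + K\right) 2 K} = \frac{-68 + K}{K + 2 K \left(167 + K\right)}$)
$x{\left(F,V \right)} = \sqrt{-113 + F}$
$\left(\left(-46288 + o{\left(381 \right)}\right) + x{\left(-378,267 \right)}\right) - 133007 = \left(\left(-46288 + \frac{-68 + 381}{381 \left(335 + 2 \cdot 381\right)}\right) + \sqrt{-113 - 378}\right) - 133007 = \left(\left(-46288 + \frac{1}{381} \frac{1}{335 + 762} \cdot 313\right) + \sqrt{-491}\right) - 133007 = \left(\left(-46288 + \frac{1}{381} \cdot \frac{1}{1097} \cdot 313\right) + i \sqrt{491}\right) - 133007 = \left(\left(-46288 + \frac{313}{417957}\right) + i \sqrt{491}\right) - 133007 = \left(- \frac{19346393303}{417957} + i \sqrt{491}\right) - 133007 = - \frac{74937600002}{417957} + i \sqrt{491}$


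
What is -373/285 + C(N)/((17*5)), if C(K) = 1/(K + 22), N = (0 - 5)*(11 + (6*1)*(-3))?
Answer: -1268/969 ≈ -1.3086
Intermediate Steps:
N = 35 (N = -5*(11 + 6*(-3)) = -5*(11 - 18) = -5*(-7) = 35)
C(K) = 1/(22 + K)
-373/285 + C(N)/((17*5)) = -373/285 + 1/((22 + 35)*((17*5))) = -373*1/285 + 1/(57*85) = -373/285 + (1/57)*(1/85) = -373/285 + 1/4845 = -1268/969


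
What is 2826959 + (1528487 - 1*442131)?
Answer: 3913315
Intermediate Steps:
2826959 + (1528487 - 1*442131) = 2826959 + (1528487 - 442131) = 2826959 + 1086356 = 3913315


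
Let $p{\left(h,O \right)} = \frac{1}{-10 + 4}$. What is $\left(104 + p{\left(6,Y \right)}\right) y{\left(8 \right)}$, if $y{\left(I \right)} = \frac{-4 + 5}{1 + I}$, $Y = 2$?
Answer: $\frac{623}{54} \approx 11.537$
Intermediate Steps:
$p{\left(h,O \right)} = - \frac{1}{6}$ ($p{\left(h,O \right)} = \frac{1}{-6} = - \frac{1}{6}$)
$y{\left(I \right)} = \frac{1}{1 + I}$ ($y{\left(I \right)} = 1 \frac{1}{1 + I} = \frac{1}{1 + I}$)
$\left(104 + p{\left(6,Y \right)}\right) y{\left(8 \right)} = \frac{104 - \frac{1}{6}}{1 + 8} = \frac{623}{6 \cdot 9} = \frac{623}{6} \cdot \frac{1}{9} = \frac{623}{54}$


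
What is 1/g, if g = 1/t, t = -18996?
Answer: -18996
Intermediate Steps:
g = -1/18996 (g = 1/(-18996) = -1/18996 ≈ -5.2643e-5)
1/g = 1/(-1/18996) = -18996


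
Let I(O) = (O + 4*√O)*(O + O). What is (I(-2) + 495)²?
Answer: 252497 - 16096*I*√2 ≈ 2.525e+5 - 22763.0*I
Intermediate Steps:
I(O) = 2*O*(O + 4*√O) (I(O) = (O + 4*√O)*(2*O) = 2*O*(O + 4*√O))
(I(-2) + 495)² = ((2*(-2)² + 8*(-2)^(3/2)) + 495)² = ((2*4 + 8*(-2*I*√2)) + 495)² = ((8 - 16*I*√2) + 495)² = (503 - 16*I*√2)²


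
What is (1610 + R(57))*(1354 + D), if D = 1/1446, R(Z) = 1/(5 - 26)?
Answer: 66194133965/30366 ≈ 2.1799e+6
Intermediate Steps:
R(Z) = -1/21 (R(Z) = 1/(-21) = -1/21)
D = 1/1446 ≈ 0.00069156
(1610 + R(57))*(1354 + D) = (1610 - 1/21)*(1354 + 1/1446) = (33809/21)*(1957885/1446) = 66194133965/30366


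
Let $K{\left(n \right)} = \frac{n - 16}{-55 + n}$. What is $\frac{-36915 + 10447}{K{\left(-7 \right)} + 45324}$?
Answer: $- \frac{1641016}{2810111} \approx -0.58397$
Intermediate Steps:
$K{\left(n \right)} = \frac{-16 + n}{-55 + n}$
$\frac{-36915 + 10447}{K{\left(-7 \right)} + 45324} = \frac{-36915 + 10447}{\frac{-16 - 7}{-55 - 7} + 45324} = - \frac{26468}{\frac{1}{-62} \left(-23\right) + 45324} = - \frac{26468}{\left(- \frac{1}{62}\right) \left(-23\right) + 45324} = - \frac{26468}{\frac{23}{62} + 45324} = - \frac{26468}{\frac{2810111}{62}} = \left(-26468\right) \frac{62}{2810111} = - \frac{1641016}{2810111}$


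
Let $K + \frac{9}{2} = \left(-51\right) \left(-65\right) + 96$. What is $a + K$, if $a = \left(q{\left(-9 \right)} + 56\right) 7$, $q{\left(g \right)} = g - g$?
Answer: $\frac{7597}{2} \approx 3798.5$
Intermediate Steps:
$q{\left(g \right)} = 0$
$K = \frac{6813}{2}$ ($K = - \frac{9}{2} + \left(\left(-51\right) \left(-65\right) + 96\right) = - \frac{9}{2} + \left(3315 + 96\right) = - \frac{9}{2} + 3411 = \frac{6813}{2} \approx 3406.5$)
$a = 392$ ($a = \left(0 + 56\right) 7 = 56 \cdot 7 = 392$)
$a + K = 392 + \frac{6813}{2} = \frac{7597}{2}$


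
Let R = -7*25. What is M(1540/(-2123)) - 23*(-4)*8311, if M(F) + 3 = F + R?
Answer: 147535622/193 ≈ 7.6443e+5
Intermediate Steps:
R = -175
M(F) = -178 + F (M(F) = -3 + (F - 175) = -3 + (-175 + F) = -178 + F)
M(1540/(-2123)) - 23*(-4)*8311 = (-178 + 1540/(-2123)) - 23*(-4)*8311 = (-178 + 1540*(-1/2123)) + 92*8311 = (-178 - 140/193) + 764612 = -34494/193 + 764612 = 147535622/193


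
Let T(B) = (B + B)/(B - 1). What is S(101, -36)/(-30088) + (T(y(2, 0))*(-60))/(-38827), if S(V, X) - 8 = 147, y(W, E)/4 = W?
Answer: -13242815/8177587432 ≈ -0.0016194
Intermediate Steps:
y(W, E) = 4*W
S(V, X) = 155 (S(V, X) = 8 + 147 = 155)
T(B) = 2*B/(-1 + B) (T(B) = (2*B)/(-1 + B) = 2*B/(-1 + B))
S(101, -36)/(-30088) + (T(y(2, 0))*(-60))/(-38827) = 155/(-30088) + ((2*(4*2)/(-1 + 4*2))*(-60))/(-38827) = 155*(-1/30088) + ((2*8/(-1 + 8))*(-60))*(-1/38827) = -155/30088 + ((2*8/7)*(-60))*(-1/38827) = -155/30088 + ((2*8*(1/7))*(-60))*(-1/38827) = -155/30088 + ((16/7)*(-60))*(-1/38827) = -155/30088 - 960/7*(-1/38827) = -155/30088 + 960/271789 = -13242815/8177587432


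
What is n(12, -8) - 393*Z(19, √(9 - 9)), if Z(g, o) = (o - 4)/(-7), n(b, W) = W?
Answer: -1628/7 ≈ -232.57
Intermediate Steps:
Z(g, o) = 4/7 - o/7 (Z(g, o) = (-4 + o)*(-⅐) = 4/7 - o/7)
n(12, -8) - 393*Z(19, √(9 - 9)) = -8 - 393*(4/7 - √(9 - 9)/7) = -8 - 393*(4/7 - √0/7) = -8 - 393*(4/7 - ⅐*0) = -8 - 393*(4/7 + 0) = -8 - 393*4/7 = -8 - 1572/7 = -1628/7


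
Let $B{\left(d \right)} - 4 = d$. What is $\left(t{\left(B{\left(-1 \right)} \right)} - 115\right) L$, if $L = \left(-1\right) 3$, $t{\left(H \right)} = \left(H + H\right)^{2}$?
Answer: $237$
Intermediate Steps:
$B{\left(d \right)} = 4 + d$
$t{\left(H \right)} = 4 H^{2}$ ($t{\left(H \right)} = \left(2 H\right)^{2} = 4 H^{2}$)
$L = -3$
$\left(t{\left(B{\left(-1 \right)} \right)} - 115\right) L = \left(4 \left(4 - 1\right)^{2} - 115\right) \left(-3\right) = \left(4 \cdot 3^{2} - 115\right) \left(-3\right) = \left(4 \cdot 9 - 115\right) \left(-3\right) = \left(36 - 115\right) \left(-3\right) = \left(-79\right) \left(-3\right) = 237$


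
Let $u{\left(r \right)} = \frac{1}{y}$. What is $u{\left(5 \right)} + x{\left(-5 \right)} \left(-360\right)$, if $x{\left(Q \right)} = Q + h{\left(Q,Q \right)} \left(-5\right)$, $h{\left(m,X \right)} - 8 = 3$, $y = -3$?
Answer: $\frac{64799}{3} \approx 21600.0$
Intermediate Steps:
$h{\left(m,X \right)} = 11$ ($h{\left(m,X \right)} = 8 + 3 = 11$)
$u{\left(r \right)} = - \frac{1}{3}$ ($u{\left(r \right)} = \frac{1}{-3} = - \frac{1}{3}$)
$x{\left(Q \right)} = -55 + Q$ ($x{\left(Q \right)} = Q + 11 \left(-5\right) = Q - 55 = -55 + Q$)
$u{\left(5 \right)} + x{\left(-5 \right)} \left(-360\right) = - \frac{1}{3} + \left(-55 - 5\right) \left(-360\right) = - \frac{1}{3} - -21600 = - \frac{1}{3} + 21600 = \frac{64799}{3}$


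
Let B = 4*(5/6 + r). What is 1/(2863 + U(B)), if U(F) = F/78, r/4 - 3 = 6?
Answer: 9/25784 ≈ 0.00034905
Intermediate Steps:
r = 36 (r = 12 + 4*6 = 12 + 24 = 36)
B = 442/3 (B = 4*(5/6 + 36) = 4*(5*(⅙) + 36) = 4*(⅚ + 36) = 4*(221/6) = 442/3 ≈ 147.33)
U(F) = F/78 (U(F) = F*(1/78) = F/78)
1/(2863 + U(B)) = 1/(2863 + (1/78)*(442/3)) = 1/(2863 + 17/9) = 1/(25784/9) = 9/25784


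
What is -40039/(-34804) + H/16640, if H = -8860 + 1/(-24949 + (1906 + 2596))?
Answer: 20103530749/32531994880 ≈ 0.61796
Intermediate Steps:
H = -181160421/20447 (H = -8860 + 1/(-24949 + 4502) = -8860 + 1/(-20447) = -8860 - 1/20447 = -181160421/20447 ≈ -8860.0)
-40039/(-34804) + H/16640 = -40039/(-34804) - 181160421/20447/16640 = -40039*(-1/34804) - 181160421/20447*1/16640 = 40039/34804 - 13935417/26172160 = 20103530749/32531994880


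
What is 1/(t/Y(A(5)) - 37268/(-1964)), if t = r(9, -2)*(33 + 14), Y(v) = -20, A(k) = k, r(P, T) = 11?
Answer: -9820/67507 ≈ -0.14547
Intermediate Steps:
t = 517 (t = 11*(33 + 14) = 11*47 = 517)
1/(t/Y(A(5)) - 37268/(-1964)) = 1/(517/(-20) - 37268/(-1964)) = 1/(517*(-1/20) - 37268*(-1/1964)) = 1/(-517/20 + 9317/491) = 1/(-67507/9820) = -9820/67507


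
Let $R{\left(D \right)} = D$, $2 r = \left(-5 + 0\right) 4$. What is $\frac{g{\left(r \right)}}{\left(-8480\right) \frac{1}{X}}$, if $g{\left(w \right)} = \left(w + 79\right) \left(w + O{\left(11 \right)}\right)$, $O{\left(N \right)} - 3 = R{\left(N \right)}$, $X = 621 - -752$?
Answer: $- \frac{94737}{2120} \approx -44.687$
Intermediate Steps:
$X = 1373$ ($X = 621 + 752 = 1373$)
$r = -10$ ($r = \frac{\left(-5 + 0\right) 4}{2} = \frac{\left(-5\right) 4}{2} = \frac{1}{2} \left(-20\right) = -10$)
$O{\left(N \right)} = 3 + N$
$g{\left(w \right)} = \left(14 + w\right) \left(79 + w\right)$ ($g{\left(w \right)} = \left(w + 79\right) \left(w + \left(3 + 11\right)\right) = \left(79 + w\right) \left(w + 14\right) = \left(79 + w\right) \left(14 + w\right) = \left(14 + w\right) \left(79 + w\right)$)
$\frac{g{\left(r \right)}}{\left(-8480\right) \frac{1}{X}} = \frac{1106 + \left(-10\right)^{2} + 93 \left(-10\right)}{\left(-8480\right) \frac{1}{1373}} = \frac{1106 + 100 - 930}{\left(-8480\right) \frac{1}{1373}} = \frac{276}{- \frac{8480}{1373}} = 276 \left(- \frac{1373}{8480}\right) = - \frac{94737}{2120}$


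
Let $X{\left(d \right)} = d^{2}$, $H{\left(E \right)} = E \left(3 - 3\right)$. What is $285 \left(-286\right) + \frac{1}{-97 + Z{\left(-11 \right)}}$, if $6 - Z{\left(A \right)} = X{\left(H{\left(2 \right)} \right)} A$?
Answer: $- \frac{7417411}{91} \approx -81510.0$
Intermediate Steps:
$H{\left(E \right)} = 0$ ($H{\left(E \right)} = E 0 = 0$)
$Z{\left(A \right)} = 6$ ($Z{\left(A \right)} = 6 - 0^{2} A = 6 - 0 A = 6 - 0 = 6 + 0 = 6$)
$285 \left(-286\right) + \frac{1}{-97 + Z{\left(-11 \right)}} = 285 \left(-286\right) + \frac{1}{-97 + 6} = -81510 + \frac{1}{-91} = -81510 - \frac{1}{91} = - \frac{7417411}{91}$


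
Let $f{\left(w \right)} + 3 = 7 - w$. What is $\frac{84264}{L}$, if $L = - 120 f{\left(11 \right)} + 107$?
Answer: $\frac{84264}{947} \approx 88.98$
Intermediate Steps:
$f{\left(w \right)} = 4 - w$ ($f{\left(w \right)} = -3 - \left(-7 + w\right) = 4 - w$)
$L = 947$ ($L = - 120 \left(4 - 11\right) + 107 = \left(-120\right) \left(-7\right) + 107 = 840 + 107 = 947$)
$\frac{84264}{L} = \frac{84264}{947}$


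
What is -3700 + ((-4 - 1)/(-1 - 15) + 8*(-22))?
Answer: -62011/16 ≈ -3875.7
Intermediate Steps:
-3700 + ((-4 - 1)/(-1 - 15) + 8*(-22)) = -3700 + (-5/(-16) - 176) = -3700 + (-5*(-1/16) - 176) = -3700 + (5/16 - 176) = -3700 - 2811/16 = -62011/16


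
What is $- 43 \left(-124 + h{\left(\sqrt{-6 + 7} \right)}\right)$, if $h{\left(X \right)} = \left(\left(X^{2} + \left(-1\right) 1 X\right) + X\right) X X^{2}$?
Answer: $5289$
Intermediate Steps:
$h{\left(X \right)} = X^{5}$ ($h{\left(X \right)} = \left(\left(X^{2} - X\right) + X\right) X X^{2} = X^{2} X X^{2} = X^{3} X^{2} = X^{5}$)
$- 43 \left(-124 + h{\left(\sqrt{-6 + 7} \right)}\right) = - 43 \left(-124 + \left(\sqrt{-6 + 7}\right)^{5}\right) = - 43 \left(-124 + \left(\sqrt{1}\right)^{5}\right) = - 43 \left(-124 + 1^{5}\right) = - 43 \left(-124 + 1\right) = \left(-43\right) \left(-123\right) = 5289$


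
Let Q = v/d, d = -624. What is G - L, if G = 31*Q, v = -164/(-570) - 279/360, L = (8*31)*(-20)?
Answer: 7056725641/1422720 ≈ 4960.0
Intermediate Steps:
L = -4960 (L = 248*(-20) = -4960)
v = -1111/2280 (v = -164*(-1/570) - 279*1/360 = 82/285 - 31/40 = -1111/2280 ≈ -0.48728)
Q = 1111/1422720 (Q = -1111/2280/(-624) = -1111/2280*(-1/624) = 1111/1422720 ≈ 0.00078090)
G = 34441/1422720 (G = 31*(1111/1422720) = 34441/1422720 ≈ 0.024208)
G - L = 34441/1422720 - 1*(-4960) = 34441/1422720 + 4960 = 7056725641/1422720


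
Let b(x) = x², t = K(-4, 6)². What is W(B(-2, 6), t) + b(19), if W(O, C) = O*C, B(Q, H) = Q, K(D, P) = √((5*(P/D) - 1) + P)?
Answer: 366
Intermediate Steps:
K(D, P) = √(-1 + P + 5*P/D) (K(D, P) = √((5*P/D - 1) + P) = √((-1 + 5*P/D) + P) = √(-1 + P + 5*P/D))
t = -5/2 (t = (√(-1 + 6 + 5*6/(-4)))² = (√(-1 + 6 + 5*6*(-¼)))² = (√(-1 + 6 - 15/2))² = (√(-5/2))² = (I*√10/2)² = -5/2 ≈ -2.5000)
W(O, C) = C*O
W(B(-2, 6), t) + b(19) = -5/2*(-2) + 19² = 5 + 361 = 366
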